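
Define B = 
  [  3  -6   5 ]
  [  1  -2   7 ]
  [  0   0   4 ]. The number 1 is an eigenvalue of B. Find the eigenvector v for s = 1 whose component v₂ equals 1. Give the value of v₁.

B − 1I = [[2, -6, 5], [1, -3, 7], [0, 0, 3]].
Solving (B − 1I)v = 0 gives the eigenspace spanned by (3, 1, 0).
With v₂ = 1, v = (3, 1, 0), so v₁ = 3.

3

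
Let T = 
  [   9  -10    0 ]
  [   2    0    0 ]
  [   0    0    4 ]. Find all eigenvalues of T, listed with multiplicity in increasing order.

4, 4, 5

Characteristic polynomial: p(r) = r^3 - 13r^2 + 56r - 80 = (r - 5)(r - 4)^2.
Roots (with multiplicity): 4, 4, 5.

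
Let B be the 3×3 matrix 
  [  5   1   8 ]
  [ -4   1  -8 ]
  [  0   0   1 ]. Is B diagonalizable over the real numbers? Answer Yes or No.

Characteristic polynomial: p(r) = r^3 - 7r^2 + 15r - 9 = (r - 3)^2(r - 1).
r = 3 has algebraic multiplicity 2; rank(B − 3I) = 2, so geometric multiplicity = 1.
Geometric multiplicity < algebraic multiplicity, so B is not diagonalizable.

No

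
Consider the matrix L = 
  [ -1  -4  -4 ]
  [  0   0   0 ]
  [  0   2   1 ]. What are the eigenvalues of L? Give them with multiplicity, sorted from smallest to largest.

-1, 0, 1

Characteristic polynomial: p(s) = s^3 - s = s(s - 1)(s + 1).
Roots (with multiplicity): -1, 0, 1.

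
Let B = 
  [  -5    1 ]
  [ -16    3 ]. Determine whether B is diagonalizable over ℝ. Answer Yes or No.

Characteristic polynomial: p(s) = s^2 + 2s + 1 = (s + 1)^2.
s = -1 has algebraic multiplicity 2; rank(B + 1I) = 1, so geometric multiplicity = 1.
Geometric multiplicity < algebraic multiplicity, so B is not diagonalizable.

No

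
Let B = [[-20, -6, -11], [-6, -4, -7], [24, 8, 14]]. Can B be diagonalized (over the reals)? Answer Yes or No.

No

Characteristic polynomial: p(λ) = λ^3 + 10λ^2 + 28λ + 24 = (λ + 2)^2(λ + 6).
λ = -2 has algebraic multiplicity 2; rank(B + 2I) = 2, so geometric multiplicity = 1.
Geometric multiplicity < algebraic multiplicity, so B is not diagonalizable.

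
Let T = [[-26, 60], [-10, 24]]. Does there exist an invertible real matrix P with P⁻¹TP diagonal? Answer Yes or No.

Characteristic polynomial: p(λ) = λ^2 + 2λ - 24 = (λ - 4)(λ + 6).
All 2 eigenvalues are distinct, so T is diagonalizable.

Yes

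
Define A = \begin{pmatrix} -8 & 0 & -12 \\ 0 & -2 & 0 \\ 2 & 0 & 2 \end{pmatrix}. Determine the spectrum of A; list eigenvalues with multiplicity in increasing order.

Characteristic polynomial: p(s) = s^3 + 8s^2 + 20s + 16 = (s + 2)^2(s + 4).
Roots (with multiplicity): -4, -2, -2.

-4, -2, -2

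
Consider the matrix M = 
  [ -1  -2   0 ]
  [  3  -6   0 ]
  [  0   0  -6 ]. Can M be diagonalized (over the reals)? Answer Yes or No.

Characteristic polynomial: p(λ) = λ^3 + 13λ^2 + 54λ + 72 = (λ + 3)(λ + 4)(λ + 6).
All 3 eigenvalues are distinct, so M is diagonalizable.

Yes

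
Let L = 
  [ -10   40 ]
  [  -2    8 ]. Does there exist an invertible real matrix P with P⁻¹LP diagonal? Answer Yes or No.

Yes

Characteristic polynomial: p(t) = t^2 + 2t = t(t + 2).
All 2 eigenvalues are distinct, so L is diagonalizable.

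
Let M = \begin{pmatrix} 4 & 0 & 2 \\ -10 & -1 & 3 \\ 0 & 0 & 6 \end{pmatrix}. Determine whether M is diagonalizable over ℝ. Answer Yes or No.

Characteristic polynomial: p(λ) = λ^3 - 9λ^2 + 14λ + 24 = (λ - 6)(λ - 4)(λ + 1).
All 3 eigenvalues are distinct, so M is diagonalizable.

Yes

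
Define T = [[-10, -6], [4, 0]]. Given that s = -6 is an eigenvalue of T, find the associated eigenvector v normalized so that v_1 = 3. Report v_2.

-2

T + 6I = [[-4, -6], [4, 6]].
Solving (T + 6I)v = 0 gives the eigenspace spanned by (3, -2).
With v_1 = 3, v = (3, -2), so v_2 = -2.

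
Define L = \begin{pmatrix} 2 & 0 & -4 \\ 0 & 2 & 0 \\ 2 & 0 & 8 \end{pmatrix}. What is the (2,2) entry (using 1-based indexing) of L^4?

16

Characteristic polynomial: r^3 - 12r^2 + 44r - 48 = (r - 6)(r - 4)(r - 2), so the eigenvalues are 2, 4, 6.
r=4: eigenvector (-2, 0, 1).
r=2: eigenvector (0, 1, 0).
r=6: eigenvector (-1, 0, 1).
P = [[-2, 0, -1], [0, 1, 0], [1, 0, 1]], D = diag(4, 2, 6), P⁻¹ = [[-1, 0, -1], [0, 1, 0], [1, 0, 2]].
L⁴ = P·diag(256, 16, 1296)·P⁻¹ = [[-784, 0, -2080], [0, 16, 0], [1040, 0, 2336]].
The requested entry is 16.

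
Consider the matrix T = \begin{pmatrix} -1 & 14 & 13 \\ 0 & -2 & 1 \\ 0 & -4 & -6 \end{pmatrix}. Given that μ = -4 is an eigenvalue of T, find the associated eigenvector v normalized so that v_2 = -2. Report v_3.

T + 4I = [[3, 14, 13], [0, 2, 1], [0, -4, -2]].
Solving (T + 4I)v = 0 gives the eigenspace spanned by (-8, -2, 4).
With v_2 = -2, v = (-8, -2, 4), so v_3 = 4.

4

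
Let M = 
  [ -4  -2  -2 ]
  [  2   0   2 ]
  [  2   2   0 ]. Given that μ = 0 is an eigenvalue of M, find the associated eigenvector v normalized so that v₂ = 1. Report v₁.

-1

M = [[-4, -2, -2], [2, 0, 2], [2, 2, 0]].
Solving (M)v = 0 gives the eigenspace spanned by (-1, 1, 1).
With v₂ = 1, v = (-1, 1, 1), so v₁ = -1.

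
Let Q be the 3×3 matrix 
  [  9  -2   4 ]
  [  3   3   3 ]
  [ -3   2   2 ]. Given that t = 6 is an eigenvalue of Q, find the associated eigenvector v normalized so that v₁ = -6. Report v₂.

-3

Q − 6I = [[3, -2, 4], [3, -3, 3], [-3, 2, -4]].
Solving (Q − 6I)v = 0 gives the eigenspace spanned by (-6, -3, 3).
With v₁ = -6, v = (-6, -3, 3), so v₂ = -3.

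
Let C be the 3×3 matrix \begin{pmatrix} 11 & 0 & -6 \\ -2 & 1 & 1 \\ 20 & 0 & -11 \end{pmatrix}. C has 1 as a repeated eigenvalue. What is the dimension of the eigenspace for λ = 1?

C − 1I = [[10, 0, -6], [-2, 0, 1], [20, 0, -12]].
This matrix has rank 2, so its null space has dimension 3 − 2 = 1.

1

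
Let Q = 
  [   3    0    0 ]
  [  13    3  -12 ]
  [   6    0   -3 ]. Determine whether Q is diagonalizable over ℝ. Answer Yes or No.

Characteristic polynomial: p(μ) = μ^3 - 3μ^2 - 9μ + 27 = (μ - 3)^2(μ + 3).
μ = 3 has algebraic multiplicity 2; rank(Q − 3I) = 2, so geometric multiplicity = 1.
Geometric multiplicity < algebraic multiplicity, so Q is not diagonalizable.

No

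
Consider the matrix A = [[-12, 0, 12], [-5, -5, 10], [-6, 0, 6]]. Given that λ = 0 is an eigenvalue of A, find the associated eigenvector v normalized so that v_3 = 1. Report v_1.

A = [[-12, 0, 12], [-5, -5, 10], [-6, 0, 6]].
Solving (A)v = 0 gives the eigenspace spanned by (1, 1, 1).
With v_3 = 1, v = (1, 1, 1), so v_1 = 1.

1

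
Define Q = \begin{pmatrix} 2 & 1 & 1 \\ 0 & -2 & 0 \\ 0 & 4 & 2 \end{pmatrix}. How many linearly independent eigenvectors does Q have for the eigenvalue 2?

Q − 2I = [[0, 1, 1], [0, -4, 0], [0, 4, 0]].
This matrix has rank 2, so its null space has dimension 3 − 2 = 1.

1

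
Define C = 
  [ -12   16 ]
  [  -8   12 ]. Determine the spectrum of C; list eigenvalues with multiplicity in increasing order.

Characteristic polynomial: p(r) = r^2 - 16 = (r - 4)(r + 4).
Roots (with multiplicity): -4, 4.

-4, 4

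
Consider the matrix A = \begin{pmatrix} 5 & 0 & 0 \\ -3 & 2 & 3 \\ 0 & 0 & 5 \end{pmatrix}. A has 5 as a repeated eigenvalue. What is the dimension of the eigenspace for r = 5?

2

A − 5I = [[0, 0, 0], [-3, -3, 3], [0, 0, 0]].
This matrix has rank 1, so its null space has dimension 3 − 1 = 2.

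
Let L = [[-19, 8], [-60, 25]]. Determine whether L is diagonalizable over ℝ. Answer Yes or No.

Characteristic polynomial: p(s) = s^2 - 6s + 5 = (s - 5)(s - 1).
All 2 eigenvalues are distinct, so L is diagonalizable.

Yes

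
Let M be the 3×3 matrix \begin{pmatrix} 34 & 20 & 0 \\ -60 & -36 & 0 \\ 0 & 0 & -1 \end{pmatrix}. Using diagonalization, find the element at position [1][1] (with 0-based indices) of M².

96

Characteristic polynomial: t^3 + 3t^2 - 22t - 24 = (t - 4)(t + 1)(t + 6), so the eigenvalues are -6, -1, 4.
t=-6: eigenvector (1, -2, 0).
t=4: eigenvector (2, -3, 0).
t=-1: eigenvector (0, 0, 1).
P = [[1, 2, 0], [-2, -3, 0], [0, 0, 1]], D = diag(-6, 4, -1), P⁻¹ = [[-3, -2, 0], [2, 1, 0], [0, 0, 1]].
M² = P·diag(36, 16, 1)·P⁻¹ = [[-44, -40, 0], [120, 96, 0], [0, 0, 1]].
The requested entry is 96.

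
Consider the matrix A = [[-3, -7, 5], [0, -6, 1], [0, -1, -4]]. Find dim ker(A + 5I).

1

A + 5I = [[2, -7, 5], [0, -1, 1], [0, -1, 1]].
This matrix has rank 2, so its null space has dimension 3 − 2 = 1.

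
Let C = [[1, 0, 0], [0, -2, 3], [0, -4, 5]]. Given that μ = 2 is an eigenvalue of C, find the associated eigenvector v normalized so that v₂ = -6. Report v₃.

-8

C − 2I = [[-1, 0, 0], [0, -4, 3], [0, -4, 3]].
Solving (C − 2I)v = 0 gives the eigenspace spanned by (0, -6, -8).
With v₂ = -6, v = (0, -6, -8), so v₃ = -8.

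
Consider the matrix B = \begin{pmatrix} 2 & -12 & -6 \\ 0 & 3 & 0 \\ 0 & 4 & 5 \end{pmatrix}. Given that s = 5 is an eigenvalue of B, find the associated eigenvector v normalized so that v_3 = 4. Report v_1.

-8

B − 5I = [[-3, -12, -6], [0, -2, 0], [0, 4, 0]].
Solving (B − 5I)v = 0 gives the eigenspace spanned by (-8, 0, 4).
With v_3 = 4, v = (-8, 0, 4), so v_1 = -8.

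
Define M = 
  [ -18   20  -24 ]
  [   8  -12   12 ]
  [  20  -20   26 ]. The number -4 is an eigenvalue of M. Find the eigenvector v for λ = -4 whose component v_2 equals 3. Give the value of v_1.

M + 4I = [[-14, 20, -24], [8, -8, 12], [20, -20, 30]].
Solving (M + 4I)v = 0 gives the eigenspace spanned by (-6, 3, 6).
With v_2 = 3, v = (-6, 3, 6), so v_1 = -6.

-6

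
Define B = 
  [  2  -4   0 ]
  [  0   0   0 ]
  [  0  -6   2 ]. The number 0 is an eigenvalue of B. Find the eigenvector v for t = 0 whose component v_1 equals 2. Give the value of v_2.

1

B = [[2, -4, 0], [0, 0, 0], [0, -6, 2]].
Solving (B)v = 0 gives the eigenspace spanned by (2, 1, 3).
With v_1 = 2, v = (2, 1, 3), so v_2 = 1.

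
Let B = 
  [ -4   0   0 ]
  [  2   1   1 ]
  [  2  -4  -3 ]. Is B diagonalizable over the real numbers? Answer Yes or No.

Characteristic polynomial: p(r) = r^3 + 6r^2 + 9r + 4 = (r + 1)^2(r + 4).
r = -1 has algebraic multiplicity 2; rank(B + 1I) = 2, so geometric multiplicity = 1.
Geometric multiplicity < algebraic multiplicity, so B is not diagonalizable.

No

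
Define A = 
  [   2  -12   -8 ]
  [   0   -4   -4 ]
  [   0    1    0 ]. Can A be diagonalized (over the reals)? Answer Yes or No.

Characteristic polynomial: p(μ) = μ^3 + 2μ^2 - 4μ - 8 = (μ - 2)(μ + 2)^2.
μ = -2 has algebraic multiplicity 2; rank(A + 2I) = 2, so geometric multiplicity = 1.
Geometric multiplicity < algebraic multiplicity, so A is not diagonalizable.

No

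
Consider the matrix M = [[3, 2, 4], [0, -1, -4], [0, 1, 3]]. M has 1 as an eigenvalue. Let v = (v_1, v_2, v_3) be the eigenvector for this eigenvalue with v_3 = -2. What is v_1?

0

M − 1I = [[2, 2, 4], [0, -2, -4], [0, 1, 2]].
Solving (M − 1I)v = 0 gives the eigenspace spanned by (0, 4, -2).
With v_3 = -2, v = (0, 4, -2), so v_1 = 0.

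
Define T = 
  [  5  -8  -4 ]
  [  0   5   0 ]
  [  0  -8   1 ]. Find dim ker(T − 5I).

T − 5I = [[0, -8, -4], [0, 0, 0], [0, -8, -4]].
This matrix has rank 1, so its null space has dimension 3 − 1 = 2.

2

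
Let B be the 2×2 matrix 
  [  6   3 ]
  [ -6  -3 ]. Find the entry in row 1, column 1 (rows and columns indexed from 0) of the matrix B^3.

-27

Characteristic polynomial: s^2 - 3s = s(s - 3), so the eigenvalues are 0, 3.
s=0: eigenvector (1, -2).
s=3: eigenvector (1, -1).
P = [[1, 1], [-2, -1]], D = diag(0, 3), P⁻¹ = [[-1, -1], [2, 1]].
B³ = P·diag(0, 27)·P⁻¹ = [[54, 27], [-54, -27]].
The requested entry is -27.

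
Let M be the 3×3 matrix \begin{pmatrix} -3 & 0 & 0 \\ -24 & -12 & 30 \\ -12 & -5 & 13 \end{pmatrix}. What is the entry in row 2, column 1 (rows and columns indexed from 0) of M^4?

Characteristic polynomial: t^3 + 2t^2 - 9t - 18 = (t - 3)(t + 2)(t + 3), so the eigenvalues are -3, -2, 3.
t=-3: eigenvector (1, 4, 2).
t=3: eigenvector (0, 2, 1).
t=-2: eigenvector (0, 3, 1).
P = [[1, 0, 0], [4, 2, 3], [2, 1, 1]], D = diag(-3, 3, -2), P⁻¹ = [[1, 0, 0], [-2, -1, 3], [0, 1, -2]].
M⁴ = P·diag(81, 81, 16)·P⁻¹ = [[81, 0, 0], [0, -114, 390], [0, -65, 211]].
The requested entry is -65.

-65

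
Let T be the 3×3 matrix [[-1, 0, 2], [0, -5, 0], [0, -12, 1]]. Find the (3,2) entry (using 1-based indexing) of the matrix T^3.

Characteristic polynomial: λ^3 + 5λ^2 - λ - 5 = (λ - 1)(λ + 1)(λ + 5), so the eigenvalues are -5, -1, 1.
λ=1: eigenvector (1, 0, 1).
λ=-5: eigenvector (-1, 1, 2).
λ=-1: eigenvector (-1, 0, 0).
P = [[1, -1, -1], [0, 1, 0], [1, 2, 0]], D = diag(1, -5, -1), P⁻¹ = [[0, -2, 1], [0, 1, 0], [-1, -3, 1]].
T³ = P·diag(1, -125, -1)·P⁻¹ = [[-1, 120, 2], [0, -125, 0], [0, -252, 1]].
The requested entry is -252.

-252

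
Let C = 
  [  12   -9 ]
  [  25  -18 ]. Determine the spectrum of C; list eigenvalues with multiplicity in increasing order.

Characteristic polynomial: p(μ) = μ^2 + 6μ + 9 = (μ + 3)^2.
Roots (with multiplicity): -3, -3.

-3, -3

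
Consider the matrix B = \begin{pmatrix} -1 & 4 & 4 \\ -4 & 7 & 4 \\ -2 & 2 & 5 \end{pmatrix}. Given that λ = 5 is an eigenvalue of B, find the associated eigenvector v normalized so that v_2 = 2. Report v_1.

B − 5I = [[-6, 4, 4], [-4, 2, 4], [-2, 2, 0]].
Solving (B − 5I)v = 0 gives the eigenspace spanned by (2, 2, 1).
With v_2 = 2, v = (2, 2, 1), so v_1 = 2.

2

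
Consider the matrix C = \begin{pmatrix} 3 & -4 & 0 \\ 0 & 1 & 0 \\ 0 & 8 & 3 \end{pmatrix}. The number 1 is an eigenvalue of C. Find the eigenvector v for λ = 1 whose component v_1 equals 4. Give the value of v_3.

C − 1I = [[2, -4, 0], [0, 0, 0], [0, 8, 2]].
Solving (C − 1I)v = 0 gives the eigenspace spanned by (4, 2, -8).
With v_1 = 4, v = (4, 2, -8), so v_3 = -8.

-8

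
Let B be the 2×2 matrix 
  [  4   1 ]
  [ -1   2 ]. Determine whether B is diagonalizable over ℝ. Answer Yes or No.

Characteristic polynomial: p(r) = r^2 - 6r + 9 = (r - 3)^2.
r = 3 has algebraic multiplicity 2; rank(B − 3I) = 1, so geometric multiplicity = 1.
Geometric multiplicity < algebraic multiplicity, so B is not diagonalizable.

No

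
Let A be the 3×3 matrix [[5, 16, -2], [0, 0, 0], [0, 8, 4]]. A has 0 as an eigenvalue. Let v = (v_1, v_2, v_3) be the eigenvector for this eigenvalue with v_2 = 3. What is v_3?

A = [[5, 16, -2], [0, 0, 0], [0, 8, 4]].
Solving (A)v = 0 gives the eigenspace spanned by (-12, 3, -6).
With v_2 = 3, v = (-12, 3, -6), so v_3 = -6.

-6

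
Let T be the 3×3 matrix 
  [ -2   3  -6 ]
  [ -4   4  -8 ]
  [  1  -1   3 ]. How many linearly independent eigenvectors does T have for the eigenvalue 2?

1

T − 2I = [[-4, 3, -6], [-4, 2, -8], [1, -1, 1]].
This matrix has rank 2, so its null space has dimension 3 − 2 = 1.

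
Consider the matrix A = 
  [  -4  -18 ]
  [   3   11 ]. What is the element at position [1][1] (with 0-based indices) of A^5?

9311

Characteristic polynomial: t^2 - 7t + 10 = (t - 5)(t - 2), so the eigenvalues are 2, 5.
t=5: eigenvector (-2, 1).
t=2: eigenvector (-3, 1).
P = [[-2, -3], [1, 1]], D = diag(5, 2), P⁻¹ = [[1, 3], [-1, -2]].
A⁵ = P·diag(3125, 32)·P⁻¹ = [[-6154, -18558], [3093, 9311]].
The requested entry is 9311.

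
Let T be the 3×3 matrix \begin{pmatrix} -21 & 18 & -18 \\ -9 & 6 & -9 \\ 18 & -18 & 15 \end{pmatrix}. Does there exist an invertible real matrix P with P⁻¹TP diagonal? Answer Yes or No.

Characteristic polynomial: p(r) = r^3 - 27r - 54 = (r - 6)(r + 3)^2.
r = -3 has algebraic multiplicity 2; rank(T + 3I) = 1, so geometric multiplicity = 2.
Every eigenvalue has geometric = algebraic multiplicity, so T is diagonalizable.

Yes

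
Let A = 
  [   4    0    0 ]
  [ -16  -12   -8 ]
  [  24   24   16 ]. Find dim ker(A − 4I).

2

A − 4I = [[0, 0, 0], [-16, -16, -8], [24, 24, 12]].
This matrix has rank 1, so its null space has dimension 3 − 1 = 2.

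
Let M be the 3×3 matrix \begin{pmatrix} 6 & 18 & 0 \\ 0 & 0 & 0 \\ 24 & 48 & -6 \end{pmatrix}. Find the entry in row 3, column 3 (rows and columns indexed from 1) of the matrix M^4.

1296

Characteristic polynomial: s^3 - 36s = s(s - 6)(s + 6), so the eigenvalues are -6, 0, 6.
s=6: eigenvector (1, 0, 2).
s=0: eigenvector (-3, 1, -4).
s=-6: eigenvector (0, 0, 1).
P = [[1, -3, 0], [0, 1, 0], [2, -4, 1]], D = diag(6, 0, -6), P⁻¹ = [[1, 3, 0], [0, 1, 0], [-2, -2, 1]].
M⁴ = P·diag(1296, 0, 1296)·P⁻¹ = [[1296, 3888, 0], [0, 0, 0], [0, 5184, 1296]].
The requested entry is 1296.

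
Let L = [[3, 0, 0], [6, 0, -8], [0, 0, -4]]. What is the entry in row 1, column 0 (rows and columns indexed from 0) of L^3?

54

Characteristic polynomial: λ^3 + λ^2 - 12λ = λ(λ - 3)(λ + 4), so the eigenvalues are -4, 0, 3.
λ=3: eigenvector (1, 2, 0).
λ=0: eigenvector (0, 1, 0).
λ=-4: eigenvector (0, 2, 1).
P = [[1, 0, 0], [2, 1, 2], [0, 0, 1]], D = diag(3, 0, -4), P⁻¹ = [[1, 0, 0], [-2, 1, -2], [0, 0, 1]].
L³ = P·diag(27, 0, -64)·P⁻¹ = [[27, 0, 0], [54, 0, -128], [0, 0, -64]].
The requested entry is 54.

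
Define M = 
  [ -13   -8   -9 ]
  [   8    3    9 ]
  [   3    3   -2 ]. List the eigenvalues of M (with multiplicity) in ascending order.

Characteristic polynomial: p(r) = r^3 + 12r^2 + 45r + 50 = (r + 2)(r + 5)^2.
Roots (with multiplicity): -5, -5, -2.

-5, -5, -2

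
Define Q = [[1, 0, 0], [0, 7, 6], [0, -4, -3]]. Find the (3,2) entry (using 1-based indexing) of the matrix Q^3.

-52

Characteristic polynomial: s^3 - 5s^2 + 7s - 3 = (s - 3)(s - 1)^2, so the eigenvalues are 1, 1, 3.
s=1: eigenvector (1, 0, 0).
s=3: eigenvector (0, 3, -2).
s=1: eigenvector (0, -1, 1).
P = [[1, 0, 0], [0, 3, -1], [0, -2, 1]], D = diag(1, 3, 1), P⁻¹ = [[1, 0, 0], [0, 1, 1], [0, 2, 3]].
Q³ = P·diag(1, 27, 1)·P⁻¹ = [[1, 0, 0], [0, 79, 78], [0, -52, -51]].
The requested entry is -52.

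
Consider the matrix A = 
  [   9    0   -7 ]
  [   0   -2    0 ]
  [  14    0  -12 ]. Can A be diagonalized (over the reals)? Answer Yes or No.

Characteristic polynomial: p(λ) = λ^3 + 5λ^2 - 4λ - 20 = (λ - 2)(λ + 2)(λ + 5).
All 3 eigenvalues are distinct, so A is diagonalizable.

Yes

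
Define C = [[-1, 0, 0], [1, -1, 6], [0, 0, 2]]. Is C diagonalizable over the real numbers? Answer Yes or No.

No

Characteristic polynomial: p(r) = r^3 - 3r - 2 = (r - 2)(r + 1)^2.
r = -1 has algebraic multiplicity 2; rank(C + 1I) = 2, so geometric multiplicity = 1.
Geometric multiplicity < algebraic multiplicity, so C is not diagonalizable.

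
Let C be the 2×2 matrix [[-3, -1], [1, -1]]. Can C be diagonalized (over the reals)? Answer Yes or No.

No

Characteristic polynomial: p(s) = s^2 + 4s + 4 = (s + 2)^2.
s = -2 has algebraic multiplicity 2; rank(C + 2I) = 1, so geometric multiplicity = 1.
Geometric multiplicity < algebraic multiplicity, so C is not diagonalizable.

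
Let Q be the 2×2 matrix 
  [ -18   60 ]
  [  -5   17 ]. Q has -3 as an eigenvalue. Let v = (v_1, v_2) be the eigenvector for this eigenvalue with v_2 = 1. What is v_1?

Q + 3I = [[-15, 60], [-5, 20]].
Solving (Q + 3I)v = 0 gives the eigenspace spanned by (4, 1).
With v_2 = 1, v = (4, 1), so v_1 = 4.

4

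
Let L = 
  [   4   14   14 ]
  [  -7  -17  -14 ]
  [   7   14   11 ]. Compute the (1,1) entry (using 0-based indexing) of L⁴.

Characteristic polynomial: t^3 + 2t^2 - 15t - 36 = (t - 4)(t + 3)^2, so the eigenvalues are -3, -3, 4.
t=-3: eigenvector (0, 1, -1).
t=4: eigenvector (1, -1, 1).
t=-3: eigenvector (-2, 1, 0).
P = [[0, 1, -2], [1, -1, 1], [-1, 1, 0]], D = diag(-3, 4, -3), P⁻¹ = [[1, 2, 1], [1, 2, 2], [0, 1, 1]].
L⁴ = P·diag(81, 256, 81)·P⁻¹ = [[256, 350, 350], [-175, -269, -350], [175, 350, 431]].
The requested entry is -269.

-269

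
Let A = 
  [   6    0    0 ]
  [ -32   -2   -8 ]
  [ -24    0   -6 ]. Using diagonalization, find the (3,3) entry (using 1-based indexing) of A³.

Characteristic polynomial: r^3 + 2r^2 - 36r - 72 = (r - 6)(r + 2)(r + 6), so the eigenvalues are -6, -2, 6.
r=6: eigenvector (1, -2, -2).
r=-2: eigenvector (0, 1, 0).
r=-6: eigenvector (0, 2, 1).
P = [[1, 0, 0], [-2, 1, 2], [-2, 0, 1]], D = diag(6, -2, -6), P⁻¹ = [[1, 0, 0], [-2, 1, -2], [2, 0, 1]].
A³ = P·diag(216, -8, -216)·P⁻¹ = [[216, 0, 0], [-1280, -8, -416], [-864, 0, -216]].
The requested entry is -216.

-216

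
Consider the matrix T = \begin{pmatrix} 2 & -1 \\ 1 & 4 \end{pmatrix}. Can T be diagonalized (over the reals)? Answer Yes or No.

Characteristic polynomial: p(s) = s^2 - 6s + 9 = (s - 3)^2.
s = 3 has algebraic multiplicity 2; rank(T − 3I) = 1, so geometric multiplicity = 1.
Geometric multiplicity < algebraic multiplicity, so T is not diagonalizable.

No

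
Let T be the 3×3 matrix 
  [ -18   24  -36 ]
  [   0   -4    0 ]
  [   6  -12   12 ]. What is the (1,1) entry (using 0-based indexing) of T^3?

Characteristic polynomial: r^3 + 10r^2 + 24r = r(r + 4)(r + 6), so the eigenvalues are -6, -4, 0.
r=-6: eigenvector (3, 0, -1).
r=0: eigenvector (-2, 0, 1).
r=-4: eigenvector (-6, 1, 3).
P = [[3, -2, -6], [0, 0, 1], [-1, 1, 3]], D = diag(-6, 0, -4), P⁻¹ = [[1, 0, 2], [1, -3, 3], [0, 1, 0]].
T³ = P·diag(-216, 0, -64)·P⁻¹ = [[-648, 384, -1296], [0, -64, 0], [216, -192, 432]].
The requested entry is -64.

-64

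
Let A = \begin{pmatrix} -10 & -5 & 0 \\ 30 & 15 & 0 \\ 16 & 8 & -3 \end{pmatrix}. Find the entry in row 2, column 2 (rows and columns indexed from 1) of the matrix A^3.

375

Characteristic polynomial: s^3 - 2s^2 - 15s = s(s - 5)(s + 3), so the eigenvalues are -3, 0, 5.
s=5: eigenvector (1, -3, -1).
s=0: eigenvector (1, -2, 0).
s=-3: eigenvector (0, 0, 1).
P = [[1, 1, 0], [-3, -2, 0], [-1, 0, 1]], D = diag(5, 0, -3), P⁻¹ = [[-2, -1, 0], [3, 1, 0], [-2, -1, 1]].
A³ = P·diag(125, 0, -27)·P⁻¹ = [[-250, -125, 0], [750, 375, 0], [304, 152, -27]].
The requested entry is 375.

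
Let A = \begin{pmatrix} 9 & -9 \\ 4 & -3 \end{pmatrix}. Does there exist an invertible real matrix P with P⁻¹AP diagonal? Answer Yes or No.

Characteristic polynomial: p(r) = r^2 - 6r + 9 = (r - 3)^2.
r = 3 has algebraic multiplicity 2; rank(A − 3I) = 1, so geometric multiplicity = 1.
Geometric multiplicity < algebraic multiplicity, so A is not diagonalizable.

No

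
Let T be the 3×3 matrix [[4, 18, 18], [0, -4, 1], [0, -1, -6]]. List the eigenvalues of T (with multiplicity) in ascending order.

Characteristic polynomial: p(μ) = μ^3 + 6μ^2 - 15μ - 100 = (μ - 4)(μ + 5)^2.
Roots (with multiplicity): -5, -5, 4.

-5, -5, 4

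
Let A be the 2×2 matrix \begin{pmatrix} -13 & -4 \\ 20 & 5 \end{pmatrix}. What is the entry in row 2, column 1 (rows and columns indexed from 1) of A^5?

Characteristic polynomial: λ^2 + 8λ + 15 = (λ + 3)(λ + 5), so the eigenvalues are -5, -3.
λ=-3: eigenvector (-2, 5).
λ=-5: eigenvector (1, -2).
P = [[-2, 1], [5, -2]], D = diag(-3, -5), P⁻¹ = [[2, 1], [5, 2]].
A⁵ = P·diag(-243, -3125)·P⁻¹ = [[-14653, -5764], [28820, 11285]].
The requested entry is 28820.

28820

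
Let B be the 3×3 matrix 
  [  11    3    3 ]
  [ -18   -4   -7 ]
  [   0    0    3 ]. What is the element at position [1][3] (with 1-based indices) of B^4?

609

Characteristic polynomial: r^3 - 10r^2 + 31r - 30 = (r - 5)(r - 3)(r - 2), so the eigenvalues are 2, 3, 5.
r=2: eigenvector (-1, 3, 0).
r=5: eigenvector (1, -2, 0).
r=3: eigenvector (0, -1, 1).
P = [[-1, 1, 0], [3, -2, -1], [0, 0, 1]], D = diag(2, 5, 3), P⁻¹ = [[2, 1, 1], [3, 1, 1], [0, 0, 1]].
B⁴ = P·diag(16, 625, 81)·P⁻¹ = [[1843, 609, 609], [-3654, -1202, -1283], [0, 0, 81]].
The requested entry is 609.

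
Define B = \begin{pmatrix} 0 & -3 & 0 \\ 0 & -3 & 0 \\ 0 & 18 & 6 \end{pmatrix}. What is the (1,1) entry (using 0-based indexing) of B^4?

Characteristic polynomial: μ^3 - 3μ^2 - 18μ = μ(μ - 6)(μ + 3), so the eigenvalues are -3, 0, 6.
μ=0: eigenvector (1, 0, 0).
μ=-3: eigenvector (1, 1, -2).
μ=6: eigenvector (0, 0, 1).
P = [[1, 1, 0], [0, 1, 0], [0, -2, 1]], D = diag(0, -3, 6), P⁻¹ = [[1, -1, 0], [0, 1, 0], [0, 2, 1]].
B⁴ = P·diag(0, 81, 1296)·P⁻¹ = [[0, 81, 0], [0, 81, 0], [0, 2430, 1296]].
The requested entry is 81.

81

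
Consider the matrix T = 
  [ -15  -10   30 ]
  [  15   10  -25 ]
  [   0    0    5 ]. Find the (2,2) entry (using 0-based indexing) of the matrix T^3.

125

Characteristic polynomial: r^3 - 25r = r(r - 5)(r + 5), so the eigenvalues are -5, 0, 5.
r=-5: eigenvector (1, -1, 0).
r=0: eigenvector (-2, 3, 0).
r=5: eigenvector (2, -1, 1).
P = [[1, -2, 2], [-1, 3, -1], [0, 0, 1]], D = diag(-5, 0, 5), P⁻¹ = [[3, 2, -4], [1, 1, -1], [0, 0, 1]].
T³ = P·diag(-125, 0, 125)·P⁻¹ = [[-375, -250, 750], [375, 250, -625], [0, 0, 125]].
The requested entry is 125.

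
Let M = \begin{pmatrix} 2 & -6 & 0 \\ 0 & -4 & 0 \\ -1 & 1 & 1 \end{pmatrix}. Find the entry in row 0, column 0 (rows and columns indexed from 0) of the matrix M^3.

Characteristic polynomial: r^3 + r^2 - 10r + 8 = (r - 2)(r - 1)(r + 4), so the eigenvalues are -4, 1, 2.
r=-4: eigenvector (1, 1, 0).
r=2: eigenvector (-1, 0, 1).
r=1: eigenvector (0, 0, 1).
P = [[1, -1, 0], [1, 0, 0], [0, 1, 1]], D = diag(-4, 2, 1), P⁻¹ = [[0, 1, 0], [-1, 1, 0], [1, -1, 1]].
M³ = P·diag(-64, 8, 1)·P⁻¹ = [[8, -72, 0], [0, -64, 0], [-7, 7, 1]].
The requested entry is 8.

8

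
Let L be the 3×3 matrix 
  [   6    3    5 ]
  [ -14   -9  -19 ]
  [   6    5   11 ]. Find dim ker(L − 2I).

L − 2I = [[4, 3, 5], [-14, -11, -19], [6, 5, 9]].
This matrix has rank 2, so its null space has dimension 3 − 2 = 1.

1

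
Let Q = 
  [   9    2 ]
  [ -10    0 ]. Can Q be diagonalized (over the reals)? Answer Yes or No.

Characteristic polynomial: p(μ) = μ^2 - 9μ + 20 = (μ - 5)(μ - 4).
All 2 eigenvalues are distinct, so Q is diagonalizable.

Yes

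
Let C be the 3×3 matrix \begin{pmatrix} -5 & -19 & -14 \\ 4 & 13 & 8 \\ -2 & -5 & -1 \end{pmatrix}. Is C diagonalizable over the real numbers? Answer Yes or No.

Characteristic polynomial: p(λ) = λ^3 - 7λ^2 + 15λ - 9 = (λ - 3)^2(λ - 1).
λ = 3 has algebraic multiplicity 2; rank(C − 3I) = 2, so geometric multiplicity = 1.
Geometric multiplicity < algebraic multiplicity, so C is not diagonalizable.

No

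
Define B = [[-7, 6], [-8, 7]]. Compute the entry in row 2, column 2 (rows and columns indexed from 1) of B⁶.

1

Characteristic polynomial: r^2 - 1 = (r - 1)(r + 1), so the eigenvalues are -1, 1.
r=1: eigenvector (3, 4).
r=-1: eigenvector (1, 1).
P = [[3, 1], [4, 1]], D = diag(1, -1), P⁻¹ = [[-1, 1], [4, -3]].
B⁶ = P·diag(1, 1)·P⁻¹ = [[1, 0], [0, 1]].
The requested entry is 1.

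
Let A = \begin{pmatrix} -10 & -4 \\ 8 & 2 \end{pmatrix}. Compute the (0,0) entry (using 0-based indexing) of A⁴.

2576

Characteristic polynomial: λ^2 + 8λ + 12 = (λ + 2)(λ + 6), so the eigenvalues are -6, -2.
λ=-2: eigenvector (1, -2).
λ=-6: eigenvector (1, -1).
P = [[1, 1], [-2, -1]], D = diag(-2, -6), P⁻¹ = [[-1, -1], [2, 1]].
A⁴ = P·diag(16, 1296)·P⁻¹ = [[2576, 1280], [-2560, -1264]].
The requested entry is 2576.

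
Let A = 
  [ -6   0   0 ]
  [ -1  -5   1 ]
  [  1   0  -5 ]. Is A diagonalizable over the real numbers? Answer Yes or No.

No

Characteristic polynomial: p(r) = r^3 + 16r^2 + 85r + 150 = (r + 5)^2(r + 6).
r = -5 has algebraic multiplicity 2; rank(A + 5I) = 2, so geometric multiplicity = 1.
Geometric multiplicity < algebraic multiplicity, so A is not diagonalizable.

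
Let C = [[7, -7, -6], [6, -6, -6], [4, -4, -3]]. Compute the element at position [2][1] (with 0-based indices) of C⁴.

80

Characteristic polynomial: s^3 + 2s^2 - 3s = s(s - 1)(s + 3), so the eigenvalues are -3, 0, 1.
s=1: eigenvector (1, 0, 1).
s=0: eigenvector (1, 1, 0).
s=-3: eigenvector (2, 2, 1).
P = [[1, 1, 2], [0, 1, 2], [1, 0, 1]], D = diag(1, 0, -3), P⁻¹ = [[1, -1, 0], [2, -1, -2], [-1, 1, 1]].
C⁴ = P·diag(1, 0, 81)·P⁻¹ = [[-161, 161, 162], [-162, 162, 162], [-80, 80, 81]].
The requested entry is 80.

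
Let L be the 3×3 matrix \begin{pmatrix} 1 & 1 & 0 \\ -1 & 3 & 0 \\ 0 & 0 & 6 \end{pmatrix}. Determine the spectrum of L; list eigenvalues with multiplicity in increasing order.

2, 2, 6

Characteristic polynomial: p(r) = r^3 - 10r^2 + 28r - 24 = (r - 6)(r - 2)^2.
Roots (with multiplicity): 2, 2, 6.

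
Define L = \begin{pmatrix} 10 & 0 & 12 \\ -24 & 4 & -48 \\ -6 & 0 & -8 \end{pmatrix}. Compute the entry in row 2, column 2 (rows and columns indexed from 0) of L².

-8

Characteristic polynomial: μ^3 - 6μ^2 + 32 = (μ - 4)^2(μ + 2), so the eigenvalues are -2, 4, 4.
μ=4: eigenvector (0, 1, 0).
μ=-2: eigenvector (-1, 4, 1).
μ=4: eigenvector (-2, 2, 1).
P = [[0, -1, -2], [1, 4, 2], [0, 1, 1]], D = diag(4, -2, 4), P⁻¹ = [[-2, 1, -6], [1, 0, 2], [-1, 0, -1]].
L² = P·diag(16, 4, 16)·P⁻¹ = [[28, 0, 24], [-48, 16, -96], [-12, 0, -8]].
The requested entry is -8.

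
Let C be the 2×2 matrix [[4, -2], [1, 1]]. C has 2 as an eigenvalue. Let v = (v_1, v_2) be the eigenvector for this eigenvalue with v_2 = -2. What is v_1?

C − 2I = [[2, -2], [1, -1]].
Solving (C − 2I)v = 0 gives the eigenspace spanned by (-2, -2).
With v_2 = -2, v = (-2, -2), so v_1 = -2.

-2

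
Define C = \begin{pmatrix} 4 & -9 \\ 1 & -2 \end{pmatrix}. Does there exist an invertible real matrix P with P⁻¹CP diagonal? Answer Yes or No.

No

Characteristic polynomial: p(s) = s^2 - 2s + 1 = (s - 1)^2.
s = 1 has algebraic multiplicity 2; rank(C − 1I) = 1, so geometric multiplicity = 1.
Geometric multiplicity < algebraic multiplicity, so C is not diagonalizable.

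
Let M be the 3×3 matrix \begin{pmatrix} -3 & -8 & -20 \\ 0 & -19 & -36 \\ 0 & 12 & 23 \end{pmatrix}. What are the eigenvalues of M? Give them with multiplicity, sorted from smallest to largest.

-3, -1, 5

Characteristic polynomial: p(λ) = λ^3 - λ^2 - 17λ - 15 = (λ - 5)(λ + 1)(λ + 3).
Roots (with multiplicity): -3, -1, 5.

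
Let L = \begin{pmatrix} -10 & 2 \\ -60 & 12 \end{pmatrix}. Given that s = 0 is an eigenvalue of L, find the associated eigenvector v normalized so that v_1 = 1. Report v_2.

L = [[-10, 2], [-60, 12]].
Solving (L)v = 0 gives the eigenspace spanned by (1, 5).
With v_1 = 1, v = (1, 5), so v_2 = 5.

5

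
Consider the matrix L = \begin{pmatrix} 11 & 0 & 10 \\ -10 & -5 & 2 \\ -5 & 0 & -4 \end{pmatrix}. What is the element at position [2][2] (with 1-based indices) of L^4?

Characteristic polynomial: λ^3 - 2λ^2 - 29λ + 30 = (λ - 6)(λ - 1)(λ + 5), so the eigenvalues are -5, 1, 6.
λ=1: eigenvector (1, -2, -1).
λ=-5: eigenvector (0, 1, 0).
λ=6: eigenvector (2, -2, -1).
P = [[1, 0, 2], [-2, 1, -2], [-1, 0, -1]], D = diag(1, -5, 6), P⁻¹ = [[-1, 0, -2], [0, 1, -2], [1, 0, 1]].
L⁴ = P·diag(1, 625, 1296)·P⁻¹ = [[2591, 0, 2590], [-2590, 625, -3838], [-1295, 0, -1294]].
The requested entry is 625.

625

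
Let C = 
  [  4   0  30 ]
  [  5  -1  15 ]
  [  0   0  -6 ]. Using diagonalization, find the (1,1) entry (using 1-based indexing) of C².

16

Characteristic polynomial: μ^3 + 3μ^2 - 22μ - 24 = (μ - 4)(μ + 1)(μ + 6), so the eigenvalues are -6, -1, 4.
μ=4: eigenvector (1, 1, 0).
μ=-1: eigenvector (0, 1, 0).
μ=-6: eigenvector (-3, 0, 1).
P = [[1, 0, -3], [1, 1, 0], [0, 0, 1]], D = diag(4, -1, -6), P⁻¹ = [[1, 0, 3], [-1, 1, -3], [0, 0, 1]].
C² = P·diag(16, 1, 36)·P⁻¹ = [[16, 0, -60], [15, 1, 45], [0, 0, 36]].
The requested entry is 16.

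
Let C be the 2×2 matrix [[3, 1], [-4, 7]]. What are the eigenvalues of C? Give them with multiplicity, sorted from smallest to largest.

Characteristic polynomial: p(s) = s^2 - 10s + 25 = (s - 5)^2.
Roots (with multiplicity): 5, 5.

5, 5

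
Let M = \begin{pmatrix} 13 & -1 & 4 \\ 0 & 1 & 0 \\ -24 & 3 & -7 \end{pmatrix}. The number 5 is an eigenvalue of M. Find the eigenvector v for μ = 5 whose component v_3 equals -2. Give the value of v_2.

M − 5I = [[8, -1, 4], [0, -4, 0], [-24, 3, -12]].
Solving (M − 5I)v = 0 gives the eigenspace spanned by (1, 0, -2).
With v_3 = -2, v = (1, 0, -2), so v_2 = 0.

0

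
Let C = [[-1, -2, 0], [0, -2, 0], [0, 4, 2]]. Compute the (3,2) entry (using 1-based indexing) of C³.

16

Characteristic polynomial: t^3 + t^2 - 4t - 4 = (t - 2)(t + 1)(t + 2), so the eigenvalues are -2, -1, 2.
t=-1: eigenvector (1, 0, 0).
t=-2: eigenvector (2, 1, -1).
t=2: eigenvector (0, 0, 1).
P = [[1, 2, 0], [0, 1, 0], [0, -1, 1]], D = diag(-1, -2, 2), P⁻¹ = [[1, -2, 0], [0, 1, 0], [0, 1, 1]].
C³ = P·diag(-1, -8, 8)·P⁻¹ = [[-1, -14, 0], [0, -8, 0], [0, 16, 8]].
The requested entry is 16.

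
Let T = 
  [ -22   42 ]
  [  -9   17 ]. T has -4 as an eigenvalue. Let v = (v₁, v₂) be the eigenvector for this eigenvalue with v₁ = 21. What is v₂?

9

T + 4I = [[-18, 42], [-9, 21]].
Solving (T + 4I)v = 0 gives the eigenspace spanned by (21, 9).
With v₁ = 21, v = (21, 9), so v₂ = 9.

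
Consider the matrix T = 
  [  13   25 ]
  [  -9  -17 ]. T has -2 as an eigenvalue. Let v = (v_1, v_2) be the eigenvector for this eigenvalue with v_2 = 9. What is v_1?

T + 2I = [[15, 25], [-9, -15]].
Solving (T + 2I)v = 0 gives the eigenspace spanned by (-15, 9).
With v_2 = 9, v = (-15, 9), so v_1 = -15.

-15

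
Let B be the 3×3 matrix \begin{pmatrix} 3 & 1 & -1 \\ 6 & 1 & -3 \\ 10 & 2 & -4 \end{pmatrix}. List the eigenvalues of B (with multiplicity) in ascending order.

-2, 1, 1

Characteristic polynomial: p(λ) = λ^3 - 3λ + 2 = (λ - 1)^2(λ + 2).
Roots (with multiplicity): -2, 1, 1.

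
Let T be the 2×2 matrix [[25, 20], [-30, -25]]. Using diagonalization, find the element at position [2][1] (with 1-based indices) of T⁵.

-18750

Characteristic polynomial: r^2 - 25 = (r - 5)(r + 5), so the eigenvalues are -5, 5.
r=-5: eigenvector (-2, 3).
r=5: eigenvector (-1, 1).
P = [[-2, -1], [3, 1]], D = diag(-5, 5), P⁻¹ = [[1, 1], [-3, -2]].
T⁵ = P·diag(-3125, 3125)·P⁻¹ = [[15625, 12500], [-18750, -15625]].
The requested entry is -18750.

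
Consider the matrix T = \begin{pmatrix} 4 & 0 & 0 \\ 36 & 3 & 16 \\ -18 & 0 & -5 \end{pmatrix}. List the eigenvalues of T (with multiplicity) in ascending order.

Characteristic polynomial: p(s) = s^3 - 2s^2 - 23s + 60 = (s - 4)(s - 3)(s + 5).
Roots (with multiplicity): -5, 3, 4.

-5, 3, 4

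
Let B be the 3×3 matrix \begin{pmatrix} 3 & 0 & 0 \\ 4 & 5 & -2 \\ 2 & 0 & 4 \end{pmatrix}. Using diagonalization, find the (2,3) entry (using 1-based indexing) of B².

Characteristic polynomial: t^3 - 12t^2 + 47t - 60 = (t - 5)(t - 4)(t - 3), so the eigenvalues are 3, 4, 5.
t=5: eigenvector (0, 1, 0).
t=3: eigenvector (1, -4, -2).
t=4: eigenvector (0, 2, 1).
P = [[0, 1, 0], [1, -4, 2], [0, -2, 1]], D = diag(5, 3, 4), P⁻¹ = [[0, 1, -2], [1, 0, 0], [2, 0, 1]].
B² = P·diag(25, 9, 16)·P⁻¹ = [[9, 0, 0], [28, 25, -18], [14, 0, 16]].
The requested entry is -18.

-18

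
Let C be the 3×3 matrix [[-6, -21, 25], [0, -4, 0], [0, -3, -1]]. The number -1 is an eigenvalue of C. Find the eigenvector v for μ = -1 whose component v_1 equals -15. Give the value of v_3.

-3

C + 1I = [[-5, -21, 25], [0, -3, 0], [0, -3, 0]].
Solving (C + 1I)v = 0 gives the eigenspace spanned by (-15, 0, -3).
With v_1 = -15, v = (-15, 0, -3), so v_3 = -3.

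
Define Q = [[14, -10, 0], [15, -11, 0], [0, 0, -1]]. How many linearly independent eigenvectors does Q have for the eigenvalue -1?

Q + 1I = [[15, -10, 0], [15, -10, 0], [0, 0, 0]].
This matrix has rank 1, so its null space has dimension 3 − 1 = 2.

2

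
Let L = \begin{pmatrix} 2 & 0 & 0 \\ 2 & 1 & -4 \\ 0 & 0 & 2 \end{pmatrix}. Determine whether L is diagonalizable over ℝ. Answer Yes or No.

Characteristic polynomial: p(μ) = μ^3 - 5μ^2 + 8μ - 4 = (μ - 2)^2(μ - 1).
μ = 2 has algebraic multiplicity 2; rank(L − 2I) = 1, so geometric multiplicity = 2.
Every eigenvalue has geometric = algebraic multiplicity, so L is diagonalizable.

Yes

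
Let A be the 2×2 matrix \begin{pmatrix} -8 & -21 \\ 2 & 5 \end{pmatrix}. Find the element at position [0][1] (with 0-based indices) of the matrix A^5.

-651

Characteristic polynomial: μ^2 + 3μ + 2 = (μ + 1)(μ + 2), so the eigenvalues are -2, -1.
μ=-1: eigenvector (-3, 1).
μ=-2: eigenvector (7, -2).
P = [[-3, 7], [1, -2]], D = diag(-1, -2), P⁻¹ = [[2, 7], [1, 3]].
A⁵ = P·diag(-1, -32)·P⁻¹ = [[-218, -651], [62, 185]].
The requested entry is -651.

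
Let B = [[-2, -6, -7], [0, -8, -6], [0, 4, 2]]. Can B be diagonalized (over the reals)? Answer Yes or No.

No

Characteristic polynomial: p(r) = r^3 + 8r^2 + 20r + 16 = (r + 2)^2(r + 4).
r = -2 has algebraic multiplicity 2; rank(B + 2I) = 2, so geometric multiplicity = 1.
Geometric multiplicity < algebraic multiplicity, so B is not diagonalizable.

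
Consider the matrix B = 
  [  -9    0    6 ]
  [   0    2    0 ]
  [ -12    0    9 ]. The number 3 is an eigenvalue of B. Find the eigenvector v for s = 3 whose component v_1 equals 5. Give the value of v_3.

B − 3I = [[-12, 0, 6], [0, -1, 0], [-12, 0, 6]].
Solving (B − 3I)v = 0 gives the eigenspace spanned by (5, 0, 10).
With v_1 = 5, v = (5, 0, 10), so v_3 = 10.

10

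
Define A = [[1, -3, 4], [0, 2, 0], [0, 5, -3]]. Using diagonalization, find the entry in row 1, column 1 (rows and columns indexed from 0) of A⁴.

Characteristic polynomial: t^3 - 7t + 6 = (t - 2)(t - 1)(t + 3), so the eigenvalues are -3, 1, 2.
t=-3: eigenvector (-1, 0, 1).
t=2: eigenvector (1, 1, 1).
t=1: eigenvector (1, 0, 0).
P = [[-1, 1, 1], [0, 1, 0], [1, 1, 0]], D = diag(-3, 2, 1), P⁻¹ = [[0, -1, 1], [0, 1, 0], [1, -2, 1]].
A⁴ = P·diag(81, 16, 1)·P⁻¹ = [[1, 95, -80], [0, 16, 0], [0, -65, 81]].
The requested entry is 16.

16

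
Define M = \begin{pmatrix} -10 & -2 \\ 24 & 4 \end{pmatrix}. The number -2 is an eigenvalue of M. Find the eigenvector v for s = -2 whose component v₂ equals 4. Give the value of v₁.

-1

M + 2I = [[-8, -2], [24, 6]].
Solving (M + 2I)v = 0 gives the eigenspace spanned by (-1, 4).
With v₂ = 4, v = (-1, 4), so v₁ = -1.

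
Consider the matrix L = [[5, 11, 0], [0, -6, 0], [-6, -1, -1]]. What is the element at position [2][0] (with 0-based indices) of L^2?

-24

Characteristic polynomial: λ^3 + 2λ^2 - 29λ - 30 = (λ - 5)(λ + 1)(λ + 6), so the eigenvalues are -6, -1, 5.
λ=-6: eigenvector (-1, 1, -1).
λ=5: eigenvector (1, 0, -1).
λ=-1: eigenvector (0, 0, 1).
P = [[-1, 1, 0], [1, 0, 0], [-1, -1, 1]], D = diag(-6, 5, -1), P⁻¹ = [[0, 1, 0], [1, 1, 0], [1, 2, 1]].
L² = P·diag(36, 25, 1)·P⁻¹ = [[25, -11, 0], [0, 36, 0], [-24, -59, 1]].
The requested entry is -24.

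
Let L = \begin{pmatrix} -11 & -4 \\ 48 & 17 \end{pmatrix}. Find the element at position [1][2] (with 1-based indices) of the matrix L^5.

Characteristic polynomial: s^2 - 6s + 5 = (s - 5)(s - 1), so the eigenvalues are 1, 5.
s=1: eigenvector (1, -3).
s=5: eigenvector (-1, 4).
P = [[1, -1], [-3, 4]], D = diag(1, 5), P⁻¹ = [[4, 1], [3, 1]].
L⁵ = P·diag(1, 3125)·P⁻¹ = [[-9371, -3124], [37488, 12497]].
The requested entry is -3124.

-3124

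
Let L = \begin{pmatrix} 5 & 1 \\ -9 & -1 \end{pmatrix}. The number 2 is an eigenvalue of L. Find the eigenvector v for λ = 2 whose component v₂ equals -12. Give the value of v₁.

L − 2I = [[3, 1], [-9, -3]].
Solving (L − 2I)v = 0 gives the eigenspace spanned by (4, -12).
With v₂ = -12, v = (4, -12), so v₁ = 4.

4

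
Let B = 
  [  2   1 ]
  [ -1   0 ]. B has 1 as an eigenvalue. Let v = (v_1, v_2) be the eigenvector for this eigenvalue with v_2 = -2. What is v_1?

2

B − 1I = [[1, 1], [-1, -1]].
Solving (B − 1I)v = 0 gives the eigenspace spanned by (2, -2).
With v_2 = -2, v = (2, -2), so v_1 = 2.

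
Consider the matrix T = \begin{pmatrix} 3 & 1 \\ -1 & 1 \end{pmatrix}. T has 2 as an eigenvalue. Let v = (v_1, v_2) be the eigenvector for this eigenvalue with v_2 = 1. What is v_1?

T − 2I = [[1, 1], [-1, -1]].
Solving (T − 2I)v = 0 gives the eigenspace spanned by (-1, 1).
With v_2 = 1, v = (-1, 1), so v_1 = -1.

-1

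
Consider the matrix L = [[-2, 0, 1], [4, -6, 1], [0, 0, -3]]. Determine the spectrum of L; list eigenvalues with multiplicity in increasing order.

-6, -3, -2

Characteristic polynomial: p(s) = s^3 + 11s^2 + 36s + 36 = (s + 2)(s + 3)(s + 6).
Roots (with multiplicity): -6, -3, -2.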